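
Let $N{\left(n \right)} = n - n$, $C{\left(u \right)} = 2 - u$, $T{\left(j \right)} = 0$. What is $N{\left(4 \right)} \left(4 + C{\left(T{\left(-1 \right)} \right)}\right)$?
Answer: $0$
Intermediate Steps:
$N{\left(n \right)} = 0$
$N{\left(4 \right)} \left(4 + C{\left(T{\left(-1 \right)} \right)}\right) = 0 \left(4 + \left(2 - 0\right)\right) = 0 \left(4 + \left(2 + 0\right)\right) = 0 \left(4 + 2\right) = 0 \cdot 6 = 0$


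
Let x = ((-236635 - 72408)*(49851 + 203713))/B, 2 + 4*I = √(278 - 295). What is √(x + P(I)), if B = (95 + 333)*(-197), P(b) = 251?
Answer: √413060619497718/21079 ≈ 964.18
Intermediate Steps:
I = -½ + I*√17/4 (I = -½ + √(278 - 295)/4 = -½ + √(-17)/4 = -½ + (I*√17)/4 = -½ + I*√17/4 ≈ -0.5 + 1.0308*I)
B = -84316 (B = 428*(-197) = -84316)
x = 19590544813/21079 (x = ((-236635 - 72408)*(49851 + 203713))/(-84316) = -309043*253564*(-1/84316) = -78362179252*(-1/84316) = 19590544813/21079 ≈ 9.2939e+5)
√(x + P(I)) = √(19590544813/21079 + 251) = √(19595835642/21079) = √413060619497718/21079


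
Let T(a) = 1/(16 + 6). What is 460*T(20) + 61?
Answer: 901/11 ≈ 81.909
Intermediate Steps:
T(a) = 1/22
460*T(20) + 61 = 460*(1/22) + 61 = 230/11 + 61 = 901/11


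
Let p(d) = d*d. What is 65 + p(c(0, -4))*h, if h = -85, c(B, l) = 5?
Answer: -2060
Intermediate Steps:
p(d) = d**2
65 + p(c(0, -4))*h = 65 + 5**2*(-85) = 65 + 25*(-85) = 65 - 2125 = -2060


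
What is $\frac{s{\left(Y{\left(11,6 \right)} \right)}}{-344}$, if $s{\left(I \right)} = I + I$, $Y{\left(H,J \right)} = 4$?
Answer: $- \frac{1}{43} \approx -0.023256$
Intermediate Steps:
$s{\left(I \right)} = 2 I$
$\frac{s{\left(Y{\left(11,6 \right)} \right)}}{-344} = \frac{2 \cdot 4}{-344} = 8 \left(- \frac{1}{344}\right) = - \frac{1}{43}$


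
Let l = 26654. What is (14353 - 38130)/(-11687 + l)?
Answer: -23777/14967 ≈ -1.5886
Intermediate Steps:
(14353 - 38130)/(-11687 + l) = (14353 - 38130)/(-11687 + 26654) = -23777/14967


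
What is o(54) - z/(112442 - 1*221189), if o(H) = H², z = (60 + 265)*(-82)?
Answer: 317079602/108747 ≈ 2915.8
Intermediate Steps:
z = -26650 (z = 325*(-82) = -26650)
o(54) - z/(112442 - 1*221189) = 54² - (-26650)/(112442 - 1*221189) = 2916 - (-26650)/(112442 - 221189) = 2916 - (-26650)/(-108747) = 2916 - (-26650)*(-1)/108747 = 2916 - 1*26650/108747 = 2916 - 26650/108747 = 317079602/108747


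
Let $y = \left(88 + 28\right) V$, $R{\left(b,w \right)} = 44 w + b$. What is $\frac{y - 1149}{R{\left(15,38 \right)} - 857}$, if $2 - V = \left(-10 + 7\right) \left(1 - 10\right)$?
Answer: $- \frac{4049}{830} \approx -4.8783$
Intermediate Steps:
$R{\left(b,w \right)} = b + 44 w$
$V = -25$ ($V = 2 - \left(-10 + 7\right) \left(1 - 10\right) = 2 - \left(-3\right) \left(-9\right) = 2 - 27 = -25$)
$y = -2900$ ($y = \left(88 + 28\right) \left(-25\right) = 116 \left(-25\right) = -2900$)
$\frac{y - 1149}{R{\left(15,38 \right)} - 857} = \frac{-2900 - 1149}{\left(15 + 44 \cdot 38\right) - 857} = - \frac{4049}{\left(15 + 1672\right) - 857} = - \frac{4049}{1687 - 857} = - \frac{4049}{830}$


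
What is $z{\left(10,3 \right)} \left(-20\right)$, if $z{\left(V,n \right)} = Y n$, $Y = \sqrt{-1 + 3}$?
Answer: $- 60 \sqrt{2} \approx -84.853$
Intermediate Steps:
$Y = \sqrt{2} \approx 1.4142$
$z{\left(V,n \right)} = n \sqrt{2}$ ($z{\left(V,n \right)} = \sqrt{2} n = n \sqrt{2}$)
$z{\left(10,3 \right)} \left(-20\right) = 3 \sqrt{2} \left(-20\right) = - 60 \sqrt{2}$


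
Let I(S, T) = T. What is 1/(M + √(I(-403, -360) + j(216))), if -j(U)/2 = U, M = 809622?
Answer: 4089/3310544362 - I*√22/109247963946 ≈ 1.2351e-6 - 4.2934e-11*I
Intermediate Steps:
j(U) = -2*U
1/(M + √(I(-403, -360) + j(216))) = 1/(809622 + √(-360 - 2*216)) = 1/(809622 + √(-360 - 432)) = 1/(809622 + √(-792)) = 1/(809622 + 6*I*√22)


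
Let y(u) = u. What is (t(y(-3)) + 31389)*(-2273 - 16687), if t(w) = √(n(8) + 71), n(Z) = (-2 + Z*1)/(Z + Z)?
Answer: -595135440 - 4740*√1142 ≈ -5.9530e+8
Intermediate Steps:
n(Z) = (-2 + Z)/(2*Z) (n(Z) = (-2 + Z)/((2*Z)) = (-2 + Z)*(1/(2*Z)) = (-2 + Z)/(2*Z))
t(w) = √1142/4 (t(w) = √((½)*(-2 + 8)/8 + 71) = √((½)*(⅛)*6 + 71) = √(3/8 + 71) = √(571/8) = √1142/4)
(t(y(-3)) + 31389)*(-2273 - 16687) = (√1142/4 + 31389)*(-2273 - 16687) = (31389 + √1142/4)*(-18960) = -595135440 - 4740*√1142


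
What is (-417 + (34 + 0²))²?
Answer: 146689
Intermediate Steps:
(-417 + (34 + 0²))² = (-417 + (34 + 0))² = (-417 + 34)² = (-383)² = 146689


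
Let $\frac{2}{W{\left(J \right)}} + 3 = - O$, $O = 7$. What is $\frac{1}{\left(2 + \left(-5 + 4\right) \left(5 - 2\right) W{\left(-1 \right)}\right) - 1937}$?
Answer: $- \frac{5}{9672} \approx -0.00051696$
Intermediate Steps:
$W{\left(J \right)} = - \frac{1}{5}$ ($W{\left(J \right)} = \frac{2}{-3 - 7} = \frac{2}{-10} = 2 \left(- \frac{1}{10}\right) = - \frac{1}{5}$)
$\frac{1}{\left(2 + \left(-5 + 4\right) \left(5 - 2\right) W{\left(-1 \right)}\right) - 1937} = \frac{1}{\left(2 + \left(-5 + 4\right) \left(5 - 2\right) \left(- \frac{1}{5}\right)\right) - 1937} = \frac{1}{\left(2 + \left(-1\right) 3 \left(- \frac{1}{5}\right)\right) - 1937} = \frac{1}{\left(2 - - \frac{3}{5}\right) - 1937} = \frac{1}{\left(2 + \frac{3}{5}\right) - 1937} = \frac{1}{\frac{13}{5} - 1937} = \frac{1}{- \frac{9672}{5}} = - \frac{5}{9672}$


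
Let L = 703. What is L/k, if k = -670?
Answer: -703/670 ≈ -1.0493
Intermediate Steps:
L/k = 703/(-670) = 703*(-1/670) = -703/670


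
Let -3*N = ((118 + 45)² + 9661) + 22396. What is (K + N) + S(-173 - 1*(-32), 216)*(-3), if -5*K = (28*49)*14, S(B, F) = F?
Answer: -120158/5 ≈ -24032.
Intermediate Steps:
N = -19542 (N = -(((118 + 45)² + 9661) + 22396)/3 = -((163² + 9661) + 22396)/3 = -((26569 + 9661) + 22396)/3 = -(36230 + 22396)/3 = -⅓*58626 = -19542)
K = -19208/5 (K = -28*49*14/5 = -1372*14/5 = -⅕*19208 = -19208/5 ≈ -3841.6)
(K + N) + S(-173 - 1*(-32), 216)*(-3) = (-19208/5 - 19542) + 216*(-3) = -116918/5 - 648 = -120158/5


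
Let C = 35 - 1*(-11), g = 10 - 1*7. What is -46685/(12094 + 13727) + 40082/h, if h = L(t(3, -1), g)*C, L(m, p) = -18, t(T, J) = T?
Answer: -19881713/395922 ≈ -50.216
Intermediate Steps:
g = 3 (g = 10 - 7 = 3)
C = 46 (C = 35 + 11 = 46)
h = -828 (h = -18*46 = -828)
-46685/(12094 + 13727) + 40082/h = -46685/(12094 + 13727) + 40082/(-828) = -46685/25821 + 40082*(-1/828) = -46685*1/25821 - 20041/414 = -46685/25821 - 20041/414 = -19881713/395922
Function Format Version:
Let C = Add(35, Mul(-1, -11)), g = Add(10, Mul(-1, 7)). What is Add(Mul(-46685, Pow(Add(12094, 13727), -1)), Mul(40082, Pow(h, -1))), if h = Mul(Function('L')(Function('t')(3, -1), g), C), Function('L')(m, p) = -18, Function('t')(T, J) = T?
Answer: Rational(-19881713, 395922) ≈ -50.216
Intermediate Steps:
g = 3 (g = Add(10, -7) = 3)
C = 46 (C = Add(35, 11) = 46)
h = -828 (h = Mul(-18, 46) = -828)
Add(Mul(-46685, Pow(Add(12094, 13727), -1)), Mul(40082, Pow(h, -1))) = Add(Mul(-46685, Pow(Add(12094, 13727), -1)), Mul(40082, Pow(-828, -1))) = Add(Mul(-46685, Pow(25821, -1)), Mul(40082, Rational(-1, 828))) = Add(Mul(-46685, Rational(1, 25821)), Rational(-20041, 414)) = Add(Rational(-46685, 25821), Rational(-20041, 414)) = Rational(-19881713, 395922)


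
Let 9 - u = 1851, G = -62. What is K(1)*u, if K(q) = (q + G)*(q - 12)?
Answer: -1235982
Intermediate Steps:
K(q) = (-62 + q)*(-12 + q) (K(q) = (q - 62)*(q - 12) = (-62 + q)*(-12 + q))
u = -1842 (u = 9 - 1*1851 = 9 - 1851 = -1842)
K(1)*u = (744 + 1² - 74*1)*(-1842) = (744 + 1 - 74)*(-1842) = 671*(-1842) = -1235982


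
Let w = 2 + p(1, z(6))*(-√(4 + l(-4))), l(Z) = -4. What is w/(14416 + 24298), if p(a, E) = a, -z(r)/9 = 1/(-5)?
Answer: 1/19357 ≈ 5.1661e-5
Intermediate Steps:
z(r) = 9/5 (z(r) = -9/(-5) = -9*(-⅕) = 9/5)
w = 2 (w = 2 + 1*(-√(4 - 4)) = 2 + 1*(-√0) = 2 + 1*(-1*0) = 2 + 1*0 = 2 + 0 = 2)
w/(14416 + 24298) = 2/(14416 + 24298) = 2/38714 = 2*(1/38714) = 1/19357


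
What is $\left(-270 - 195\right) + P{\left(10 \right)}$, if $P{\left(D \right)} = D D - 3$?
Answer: $-368$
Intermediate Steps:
$P{\left(D \right)} = -3 + D^{2}$ ($P{\left(D \right)} = D^{2} - 3 = -3 + D^{2}$)
$\left(-270 - 195\right) + P{\left(10 \right)} = \left(-270 - 195\right) - \left(3 - 10^{2}\right) = -465 + \left(-3 + 100\right) = -465 + 97 = -368$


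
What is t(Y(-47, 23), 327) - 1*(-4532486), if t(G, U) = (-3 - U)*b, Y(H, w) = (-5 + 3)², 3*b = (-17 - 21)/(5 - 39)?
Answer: 77050172/17 ≈ 4.5324e+6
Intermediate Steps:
b = 19/51 (b = ((-17 - 21)/(5 - 39))/3 = (-38/(-34))/3 = (-38*(-1/34))/3 = (⅓)*(19/17) = 19/51 ≈ 0.37255)
Y(H, w) = 4 (Y(H, w) = (-2)² = 4)
t(G, U) = -19/17 - 19*U/51 (t(G, U) = (-3 - U)*(19/51) = -19/17 - 19*U/51)
t(Y(-47, 23), 327) - 1*(-4532486) = (-19/17 - 19/51*327) - 1*(-4532486) = (-19/17 - 2071/17) + 4532486 = -2090/17 + 4532486 = 77050172/17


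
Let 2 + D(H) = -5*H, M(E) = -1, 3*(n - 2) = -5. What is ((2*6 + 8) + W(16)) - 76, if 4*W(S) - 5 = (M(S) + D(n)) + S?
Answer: -623/12 ≈ -51.917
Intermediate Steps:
n = ⅓ (n = 2 + (⅓)*(-5) = 2 - 5/3 = ⅓ ≈ 0.33333)
D(H) = -2 - 5*H
W(S) = 1/12 + S/4 (W(S) = 5/4 + ((-1 + (-2 - 5*⅓)) + S)/4 = 5/4 + ((-1 + (-2 - 5/3)) + S)/4 = 5/4 + ((-1 - 11/3) + S)/4 = 5/4 + (-14/3 + S)/4 = 5/4 + (-7/6 + S/4) = 1/12 + S/4)
((2*6 + 8) + W(16)) - 76 = ((2*6 + 8) + (1/12 + (¼)*16)) - 76 = ((12 + 8) + (1/12 + 4)) - 76 = (20 + 49/12) - 76 = 289/12 - 76 = -623/12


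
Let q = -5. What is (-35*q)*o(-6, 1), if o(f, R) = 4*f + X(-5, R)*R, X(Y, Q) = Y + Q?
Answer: -4900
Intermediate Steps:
X(Y, Q) = Q + Y
o(f, R) = 4*f + R*(-5 + R) (o(f, R) = 4*f + (R - 5)*R = 4*f + (-5 + R)*R = 4*f + R*(-5 + R))
(-35*q)*o(-6, 1) = (-35*(-5))*(4*(-6) + 1*(-5 + 1)) = 175*(-24 + 1*(-4)) = 175*(-24 - 4) = 175*(-28) = -4900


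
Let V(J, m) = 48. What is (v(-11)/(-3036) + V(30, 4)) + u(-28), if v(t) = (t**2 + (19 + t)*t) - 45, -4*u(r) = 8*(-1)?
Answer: 12651/253 ≈ 50.004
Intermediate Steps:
u(r) = 2 (u(r) = -2*(-1) = -1/4*(-8) = 2)
v(t) = -45 + t**2 + t*(19 + t) (v(t) = (t**2 + t*(19 + t)) - 45 = -45 + t**2 + t*(19 + t))
(v(-11)/(-3036) + V(30, 4)) + u(-28) = ((-45 + 2*(-11)**2 + 19*(-11))/(-3036) + 48) + 2 = ((-45 + 2*121 - 209)*(-1/3036) + 48) + 2 = ((-45 + 242 - 209)*(-1/3036) + 48) + 2 = (-12*(-1/3036) + 48) + 2 = (1/253 + 48) + 2 = 12145/253 + 2 = 12651/253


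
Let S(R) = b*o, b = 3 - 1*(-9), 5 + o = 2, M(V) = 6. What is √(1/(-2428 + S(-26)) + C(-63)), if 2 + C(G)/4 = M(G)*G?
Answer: I*√576773274/616 ≈ 38.987*I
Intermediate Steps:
o = -3 (o = -5 + 2 = -3)
b = 12 (b = 3 + 9 = 12)
S(R) = -36 (S(R) = 12*(-3) = -36)
C(G) = -8 + 24*G (C(G) = -8 + 4*(6*G) = -8 + 24*G)
√(1/(-2428 + S(-26)) + C(-63)) = √(1/(-2428 - 36) + (-8 + 24*(-63))) = √(1/(-2464) + (-8 - 1512)) = √(-1/2464 - 1520) = √(-3745281/2464) = I*√576773274/616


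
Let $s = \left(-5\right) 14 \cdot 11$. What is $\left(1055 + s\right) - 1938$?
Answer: $-1653$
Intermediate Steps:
$s = -770$ ($s = \left(-70\right) 11 = -770$)
$\left(1055 + s\right) - 1938 = \left(1055 - 770\right) - 1938 = 285 - 1938 = -1653$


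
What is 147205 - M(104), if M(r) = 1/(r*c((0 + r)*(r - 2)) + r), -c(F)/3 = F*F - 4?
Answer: 5168257707984281/35109253816 ≈ 1.4721e+5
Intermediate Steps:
c(F) = 12 - 3*F² (c(F) = -3*(F*F - 4) = -3*(F² - 4) = -3*(-4 + F²) = 12 - 3*F²)
M(r) = 1/(r + r*(12 - 3*r²*(-2 + r)²)) (M(r) = 1/(r*(12 - 3*(0 + r)²*(r - 2)²) + r) = 1/(r*(12 - 3*r²*(-2 + r)²) + r) = 1/(r + r*(12 - 3*r²*(-2 + r)²)))
147205 - M(104) = 147205 - (-1)/(104*(-13 + 3*104²*(-2 + 104)²)) = 147205 - (-1)/(104*(-13 + 3*10816*102²)) = 147205 - (-1)/(104*(-13 + 3*10816*10404)) = 147205 - (-1)/(104*(-13 + 337588992)) = 147205 - (-1)/(104*337588979) = 147205 - 1*(-1/35109253816) = 147205 + 1/35109253816 = 5168257707984281/35109253816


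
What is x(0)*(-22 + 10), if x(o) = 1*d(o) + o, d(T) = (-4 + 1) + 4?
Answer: -12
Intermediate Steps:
d(T) = 1 (d(T) = -3 + 4 = 1)
x(o) = 1 + o (x(o) = 1*1 + o = 1 + o)
x(0)*(-22 + 10) = (1 + 0)*(-22 + 10) = 1*(-12) = -12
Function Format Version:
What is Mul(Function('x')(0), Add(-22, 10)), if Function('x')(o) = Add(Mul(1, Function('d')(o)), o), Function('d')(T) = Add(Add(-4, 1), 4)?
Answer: -12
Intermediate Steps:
Function('d')(T) = 1 (Function('d')(T) = Add(-3, 4) = 1)
Function('x')(o) = Add(1, o) (Function('x')(o) = Add(Mul(1, 1), o) = Add(1, o))
Mul(Function('x')(0), Add(-22, 10)) = Mul(Add(1, 0), Add(-22, 10)) = Mul(1, -12) = -12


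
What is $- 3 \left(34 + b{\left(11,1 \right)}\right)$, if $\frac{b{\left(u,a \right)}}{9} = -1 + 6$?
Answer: $-237$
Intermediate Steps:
$b{\left(u,a \right)} = 45$ ($b{\left(u,a \right)} = 9 \left(-1 + 6\right) = 9 \cdot 5 = 45$)
$- 3 \left(34 + b{\left(11,1 \right)}\right) = - 3 \left(34 + 45\right) = \left(-3\right) 79 = -237$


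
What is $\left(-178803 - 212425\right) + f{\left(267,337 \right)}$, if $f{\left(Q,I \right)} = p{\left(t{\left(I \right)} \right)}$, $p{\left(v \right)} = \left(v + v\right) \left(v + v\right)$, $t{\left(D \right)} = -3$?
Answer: $-391192$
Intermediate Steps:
$p{\left(v \right)} = 4 v^{2}$ ($p{\left(v \right)} = 2 v 2 v = 4 v^{2}$)
$f{\left(Q,I \right)} = 36$ ($f{\left(Q,I \right)} = 4 \left(-3\right)^{2} = 4 \cdot 9 = 36$)
$\left(-178803 - 212425\right) + f{\left(267,337 \right)} = \left(-178803 - 212425\right) + 36 = -391228 + 36 = -391192$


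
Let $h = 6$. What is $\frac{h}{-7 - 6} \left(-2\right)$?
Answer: $\frac{12}{13} \approx 0.92308$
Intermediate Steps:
$\frac{h}{-7 - 6} \left(-2\right) = \frac{6}{-7 - 6} \left(-2\right) = \frac{6}{-13} \left(-2\right) = 6 \left(- \frac{1}{13}\right) \left(-2\right) = \left(- \frac{6}{13}\right) \left(-2\right) = \frac{12}{13}$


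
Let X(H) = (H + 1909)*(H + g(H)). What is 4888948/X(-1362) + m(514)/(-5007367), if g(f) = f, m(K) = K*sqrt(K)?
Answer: -1222237/372507 - 514*sqrt(514)/5007367 ≈ -3.2834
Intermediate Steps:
m(K) = K**(3/2)
X(H) = 2*H*(1909 + H) (X(H) = (H + 1909)*(H + H) = (1909 + H)*(2*H) = 2*H*(1909 + H))
4888948/X(-1362) + m(514)/(-5007367) = 4888948/((2*(-1362)*(1909 - 1362))) + 514**(3/2)/(-5007367) = 4888948/((2*(-1362)*547)) + (514*sqrt(514))*(-1/5007367) = 4888948/(-1490028) - 514*sqrt(514)/5007367 = 4888948*(-1/1490028) - 514*sqrt(514)/5007367 = -1222237/372507 - 514*sqrt(514)/5007367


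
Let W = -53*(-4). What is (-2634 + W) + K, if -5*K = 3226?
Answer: -15336/5 ≈ -3067.2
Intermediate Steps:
W = 212
K = -3226/5 (K = -1/5*3226 = -3226/5 ≈ -645.20)
(-2634 + W) + K = (-2634 + 212) - 3226/5 = -2422 - 3226/5 = -15336/5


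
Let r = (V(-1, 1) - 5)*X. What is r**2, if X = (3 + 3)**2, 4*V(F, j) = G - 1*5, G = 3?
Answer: 39204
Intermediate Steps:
V(F, j) = -1/2 (V(F, j) = (3 - 1*5)/4 = (3 - 5)/4 = (1/4)*(-2) = -1/2)
X = 36 (X = 6**2 = 36)
r = -198 (r = (-1/2 - 5)*36 = -11/2*36 = -198)
r**2 = (-198)**2 = 39204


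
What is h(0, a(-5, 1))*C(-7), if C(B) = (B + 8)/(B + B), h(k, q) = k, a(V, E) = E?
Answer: 0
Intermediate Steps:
C(B) = (8 + B)/(2*B) (C(B) = (8 + B)/((2*B)) = (8 + B)*(1/(2*B)) = (8 + B)/(2*B))
h(0, a(-5, 1))*C(-7) = 0*((½)*(8 - 7)/(-7)) = 0*((½)*(-⅐)*1) = 0*(-1/14) = 0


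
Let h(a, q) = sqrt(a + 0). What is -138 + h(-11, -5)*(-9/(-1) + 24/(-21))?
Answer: -138 + 55*I*sqrt(11)/7 ≈ -138.0 + 26.059*I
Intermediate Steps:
h(a, q) = sqrt(a)
-138 + h(-11, -5)*(-9/(-1) + 24/(-21)) = -138 + sqrt(-11)*(-9/(-1) + 24/(-21)) = -138 + (I*sqrt(11))*(-9*(-1) + 24*(-1/21)) = -138 + (I*sqrt(11))*(9 - 8/7) = -138 + (I*sqrt(11))*(55/7) = -138 + 55*I*sqrt(11)/7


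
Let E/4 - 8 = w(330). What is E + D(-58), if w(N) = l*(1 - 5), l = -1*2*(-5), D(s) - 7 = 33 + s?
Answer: -146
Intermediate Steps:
D(s) = 40 + s (D(s) = 7 + (33 + s) = 40 + s)
l = 10 (l = -2*(-5) = 10)
w(N) = -40 (w(N) = 10*(1 - 5) = 10*(-4) = -40)
E = -128 (E = 32 + 4*(-40) = 32 - 160 = -128)
E + D(-58) = -128 + (40 - 58) = -128 - 18 = -146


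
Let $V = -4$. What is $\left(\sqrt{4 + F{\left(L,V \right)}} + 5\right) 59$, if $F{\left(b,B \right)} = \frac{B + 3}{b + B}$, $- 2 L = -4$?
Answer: $295 + \frac{177 \sqrt{2}}{2} \approx 420.16$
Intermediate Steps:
$L = 2$ ($L = \left(- \frac{1}{2}\right) \left(-4\right) = 2$)
$F{\left(b,B \right)} = \frac{3 + B}{B + b}$
$\left(\sqrt{4 + F{\left(L,V \right)}} + 5\right) 59 = \left(\sqrt{4 + \frac{3 - 4}{-4 + 2}} + 5\right) 59 = \left(\sqrt{4 + \frac{1}{-2} \left(-1\right)} + 5\right) 59 = \left(\sqrt{4 - - \frac{1}{2}} + 5\right) 59 = \left(\sqrt{4 + \frac{1}{2}} + 5\right) 59 = \left(\sqrt{\frac{9}{2}} + 5\right) 59 = \left(\frac{3 \sqrt{2}}{2} + 5\right) 59 = \left(5 + \frac{3 \sqrt{2}}{2}\right) 59 = 295 + \frac{177 \sqrt{2}}{2}$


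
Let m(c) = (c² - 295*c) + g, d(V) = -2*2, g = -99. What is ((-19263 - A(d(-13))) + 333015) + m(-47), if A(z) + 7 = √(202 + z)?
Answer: 329734 - 3*√22 ≈ 3.2972e+5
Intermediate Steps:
d(V) = -4
A(z) = -7 + √(202 + z)
m(c) = -99 + c² - 295*c (m(c) = (c² - 295*c) - 99 = -99 + c² - 295*c)
((-19263 - A(d(-13))) + 333015) + m(-47) = ((-19263 - (-7 + √(202 - 4))) + 333015) + (-99 + (-47)² - 295*(-47)) = ((-19263 - (-7 + √198)) + 333015) + (-99 + 2209 + 13865) = ((-19263 - (-7 + 3*√22)) + 333015) + 15975 = ((-19263 + (7 - 3*√22)) + 333015) + 15975 = ((-19256 - 3*√22) + 333015) + 15975 = (313759 - 3*√22) + 15975 = 329734 - 3*√22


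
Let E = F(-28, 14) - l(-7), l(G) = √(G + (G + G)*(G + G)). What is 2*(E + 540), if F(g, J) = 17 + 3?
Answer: 1120 - 6*√21 ≈ 1092.5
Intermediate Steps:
F(g, J) = 20
l(G) = √(G + 4*G²) (l(G) = √(G + (2*G)*(2*G)) = √(G + 4*G²))
E = 20 - 3*√21 (E = 20 - √(-7*(1 + 4*(-7))) = 20 - √(-7*(1 - 28)) = 20 - √(-7*(-27)) = 20 - √189 = 20 - 3*√21 ≈ 6.2523)
2*(E + 540) = 2*((20 - 3*√21) + 540) = 2*(560 - 3*√21) = 1120 - 6*√21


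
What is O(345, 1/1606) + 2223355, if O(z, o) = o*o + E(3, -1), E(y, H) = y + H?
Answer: 5734562415253/2579236 ≈ 2.2234e+6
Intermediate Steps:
E(y, H) = H + y
O(z, o) = 2 + o² (O(z, o) = o*o + (-1 + 3) = o² + 2 = 2 + o²)
O(345, 1/1606) + 2223355 = (2 + (1/1606)²) + 2223355 = (2 + 1/2579236) + 2223355 = 5158473/2579236 + 2223355 = 5734562415253/2579236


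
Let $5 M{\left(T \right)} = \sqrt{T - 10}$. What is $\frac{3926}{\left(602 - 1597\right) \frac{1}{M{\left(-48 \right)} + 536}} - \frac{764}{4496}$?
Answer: $- \frac{2365463709}{1118380} - \frac{3926 i \sqrt{58}}{4975} \approx -2115.1 - 6.01 i$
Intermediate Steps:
$M{\left(T \right)} = \frac{\sqrt{-10 + T}}{5}$ ($M{\left(T \right)} = \frac{\sqrt{T - 10}}{5} = \frac{\sqrt{-10 + T}}{5}$)
$\frac{3926}{\left(602 - 1597\right) \frac{1}{M{\left(-48 \right)} + 536}} - \frac{764}{4496} = \frac{3926}{\left(602 - 1597\right) \frac{1}{\frac{\sqrt{-10 - 48}}{5} + 536}} - \frac{764}{4496} = \frac{3926}{\left(-995\right) \frac{1}{\frac{\sqrt{-58}}{5} + 536}} - \frac{191}{1124} = \frac{3926}{\left(-995\right) \frac{1}{\frac{i \sqrt{58}}{5} + 536}} - \frac{191}{1124} = \frac{3926}{\left(-995\right) \frac{1}{536 + \frac{i \sqrt{58}}{5}}} - \frac{191}{1124} = 3926 \left(- \frac{536}{995} - \frac{i \sqrt{58}}{4975}\right) - \frac{191}{1124} = \left(- \frac{2104336}{995} - \frac{3926 i \sqrt{58}}{4975}\right) - \frac{191}{1124} = - \frac{2365463709}{1118380} - \frac{3926 i \sqrt{58}}{4975}$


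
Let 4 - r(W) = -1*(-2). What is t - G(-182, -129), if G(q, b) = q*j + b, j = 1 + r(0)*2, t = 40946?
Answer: 41985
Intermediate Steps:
r(W) = 2 (r(W) = 4 - (-1)*(-2) = 4 - 1*2 = 4 - 2 = 2)
j = 5 (j = 1 + 2*2 = 1 + 4 = 5)
G(q, b) = b + 5*q (G(q, b) = q*5 + b = 5*q + b = b + 5*q)
t - G(-182, -129) = 40946 - (-129 + 5*(-182)) = 40946 - (-129 - 910) = 40946 - 1*(-1039) = 40946 + 1039 = 41985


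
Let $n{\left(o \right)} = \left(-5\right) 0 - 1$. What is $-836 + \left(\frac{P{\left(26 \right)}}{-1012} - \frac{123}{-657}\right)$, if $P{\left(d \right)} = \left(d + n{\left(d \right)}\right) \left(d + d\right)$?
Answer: $- \frac{46381054}{55407} \approx -837.1$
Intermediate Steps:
$n{\left(o \right)} = -1$ ($n{\left(o \right)} = 0 - 1 = -1$)
$P{\left(d \right)} = 2 d \left(-1 + d\right)$ ($P{\left(d \right)} = \left(d - 1\right) \left(d + d\right) = \left(-1 + d\right) 2 d = 2 d \left(-1 + d\right)$)
$-836 + \left(\frac{P{\left(26 \right)}}{-1012} - \frac{123}{-657}\right) = -836 + \left(\frac{2 \cdot 26 \left(-1 + 26\right)}{-1012} - \frac{123}{-657}\right) = -836 + \left(2 \cdot 26 \cdot 25 \left(- \frac{1}{1012}\right) - - \frac{41}{219}\right) = -836 + \left(1300 \left(- \frac{1}{1012}\right) + \frac{41}{219}\right) = -836 + \left(- \frac{325}{253} + \frac{41}{219}\right) = -836 - \frac{60802}{55407} = - \frac{46381054}{55407}$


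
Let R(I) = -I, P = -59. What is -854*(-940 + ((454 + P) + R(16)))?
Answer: 479094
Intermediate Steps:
-854*(-940 + ((454 + P) + R(16))) = -854*(-940 + ((454 - 59) - 1*16)) = -854*(-940 + (395 - 16)) = -854*(-940 + 379) = -854*(-561) = 479094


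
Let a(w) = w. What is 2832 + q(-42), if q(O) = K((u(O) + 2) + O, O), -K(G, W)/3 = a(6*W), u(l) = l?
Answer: 3588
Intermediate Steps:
K(G, W) = -18*W
q(O) = -18*O
2832 + q(-42) = 2832 - 18*(-42) = 2832 + 756 = 3588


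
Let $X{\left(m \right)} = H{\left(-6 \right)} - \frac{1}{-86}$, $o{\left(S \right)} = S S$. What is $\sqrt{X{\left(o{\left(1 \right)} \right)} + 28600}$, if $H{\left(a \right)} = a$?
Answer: $\frac{\sqrt{211481310}}{86} \approx 169.1$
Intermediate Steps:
$o{\left(S \right)} = S^{2}$
$X{\left(m \right)} = - \frac{515}{86}$ ($X{\left(m \right)} = -6 - \frac{1}{-86} = -6 - - \frac{1}{86} = -6 + \frac{1}{86} = - \frac{515}{86}$)
$\sqrt{X{\left(o{\left(1 \right)} \right)} + 28600} = \sqrt{- \frac{515}{86} + 28600} = \sqrt{\frac{2459085}{86}} = \frac{\sqrt{211481310}}{86}$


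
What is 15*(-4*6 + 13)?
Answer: -165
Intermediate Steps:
15*(-4*6 + 13) = 15*(-24 + 13) = 15*(-11) = -165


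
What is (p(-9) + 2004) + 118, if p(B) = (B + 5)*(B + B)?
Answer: 2194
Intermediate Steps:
p(B) = 2*B*(5 + B) (p(B) = (5 + B)*(2*B) = 2*B*(5 + B))
(p(-9) + 2004) + 118 = (2*(-9)*(5 - 9) + 2004) + 118 = (2*(-9)*(-4) + 2004) + 118 = (72 + 2004) + 118 = 2076 + 118 = 2194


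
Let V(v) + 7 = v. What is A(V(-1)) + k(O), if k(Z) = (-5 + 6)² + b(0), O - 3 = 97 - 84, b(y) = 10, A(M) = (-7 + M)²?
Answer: 236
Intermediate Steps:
V(v) = -7 + v
O = 16 (O = 3 + (97 - 84) = 3 + 13 = 16)
k(Z) = 11 (k(Z) = (-5 + 6)² + 10 = 1² + 10 = 1 + 10 = 11)
A(V(-1)) + k(O) = (-7 + (-7 - 1))² + 11 = (-7 - 8)² + 11 = (-15)² + 11 = 225 + 11 = 236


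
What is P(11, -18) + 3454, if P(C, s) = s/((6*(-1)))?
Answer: 3457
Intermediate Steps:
P(C, s) = -s/6 (P(C, s) = s/(-6) = s*(-1/6) = -s/6)
P(11, -18) + 3454 = -1/6*(-18) + 3454 = 3 + 3454 = 3457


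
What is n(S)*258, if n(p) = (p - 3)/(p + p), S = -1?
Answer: 516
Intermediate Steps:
n(p) = (-3 + p)/(2*p) (n(p) = (-3 + p)/((2*p)) = (-3 + p)*(1/(2*p)) = (-3 + p)/(2*p))
n(S)*258 = ((1/2)*(-3 - 1)/(-1))*258 = ((1/2)*(-1)*(-4))*258 = 2*258 = 516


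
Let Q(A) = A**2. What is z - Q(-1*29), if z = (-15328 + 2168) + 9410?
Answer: -4591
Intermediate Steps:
z = -3750 (z = -13160 + 9410 = -3750)
z - Q(-1*29) = -3750 - (-1*29)**2 = -3750 - 1*(-29)**2 = -3750 - 1*841 = -3750 - 841 = -4591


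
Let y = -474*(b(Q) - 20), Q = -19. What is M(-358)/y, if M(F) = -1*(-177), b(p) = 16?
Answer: 59/632 ≈ 0.093354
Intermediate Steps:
M(F) = 177
y = 1896 (y = -474*(16 - 20) = -474*(-4) = 1896)
M(-358)/y = 177/1896 = 177*(1/1896) = 59/632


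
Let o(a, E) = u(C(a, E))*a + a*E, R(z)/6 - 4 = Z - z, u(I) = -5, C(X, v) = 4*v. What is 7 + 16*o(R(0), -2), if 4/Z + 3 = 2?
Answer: 7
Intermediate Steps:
Z = -4 (Z = 4/(-3 + 2) = 4/(-1) = 4*(-1) = -4)
R(z) = -6*z (R(z) = 24 + 6*(-4 - z) = 24 + (-24 - 6*z) = -6*z)
o(a, E) = -5*a + E*a (o(a, E) = -5*a + a*E = -5*a + E*a)
7 + 16*o(R(0), -2) = 7 + 16*((-6*0)*(-5 - 2)) = 7 + 16*(0*(-7)) = 7 + 16*0 = 7 + 0 = 7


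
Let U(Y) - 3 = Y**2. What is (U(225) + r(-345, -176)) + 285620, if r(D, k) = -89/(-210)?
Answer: 70612169/210 ≈ 3.3625e+5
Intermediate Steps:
r(D, k) = 89/210 (r(D, k) = -89*(-1/210) = 89/210)
U(Y) = 3 + Y**2
(U(225) + r(-345, -176)) + 285620 = ((3 + 225**2) + 89/210) + 285620 = ((3 + 50625) + 89/210) + 285620 = (50628 + 89/210) + 285620 = 10631969/210 + 285620 = 70612169/210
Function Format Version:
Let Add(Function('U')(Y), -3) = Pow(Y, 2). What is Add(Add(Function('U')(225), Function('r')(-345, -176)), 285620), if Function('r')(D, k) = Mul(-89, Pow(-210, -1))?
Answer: Rational(70612169, 210) ≈ 3.3625e+5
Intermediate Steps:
Function('r')(D, k) = Rational(89, 210) (Function('r')(D, k) = Mul(-89, Rational(-1, 210)) = Rational(89, 210))
Function('U')(Y) = Add(3, Pow(Y, 2))
Add(Add(Function('U')(225), Function('r')(-345, -176)), 285620) = Add(Add(Add(3, Pow(225, 2)), Rational(89, 210)), 285620) = Add(Add(Add(3, 50625), Rational(89, 210)), 285620) = Add(Add(50628, Rational(89, 210)), 285620) = Add(Rational(10631969, 210), 285620) = Rational(70612169, 210)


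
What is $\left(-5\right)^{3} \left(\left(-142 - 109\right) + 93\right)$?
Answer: $19750$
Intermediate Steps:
$\left(-5\right)^{3} \left(\left(-142 - 109\right) + 93\right) = - 125 \left(\left(-142 - 109\right) + 93\right) = - 125 \left(-251 + 93\right) = \left(-125\right) \left(-158\right) = 19750$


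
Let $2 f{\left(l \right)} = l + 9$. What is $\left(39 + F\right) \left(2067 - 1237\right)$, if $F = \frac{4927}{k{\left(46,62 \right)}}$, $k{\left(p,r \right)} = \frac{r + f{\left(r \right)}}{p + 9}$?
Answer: $\frac{7017650}{3} \approx 2.3392 \cdot 10^{6}$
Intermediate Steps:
$f{\left(l \right)} = \frac{9}{2} + \frac{l}{2}$ ($f{\left(l \right)} = \frac{l + 9}{2} = \frac{9 + l}{2} = \frac{9}{2} + \frac{l}{2}$)
$k{\left(p,r \right)} = \frac{\frac{9}{2} + \frac{3 r}{2}}{9 + p}$ ($k{\left(p,r \right)} = \frac{r + \left(\frac{9}{2} + \frac{r}{2}\right)}{p + 9} = \frac{\frac{9}{2} + \frac{3 r}{2}}{9 + p}$)
$F = \frac{8338}{3}$ ($F = \frac{4927}{\frac{3}{2} \frac{1}{9 + 46} \left(3 + 62\right)} = \frac{4927}{\frac{3}{2} \cdot \frac{1}{55} \cdot 65} = \frac{4927}{\frac{39}{22}} = 4927 \cdot \frac{22}{39} = \frac{8338}{3} \approx 2779.3$)
$\left(39 + F\right) \left(2067 - 1237\right) = \left(39 + \frac{8338}{3}\right) \left(2067 - 1237\right) = \frac{8455}{3} \cdot 830 = \frac{7017650}{3}$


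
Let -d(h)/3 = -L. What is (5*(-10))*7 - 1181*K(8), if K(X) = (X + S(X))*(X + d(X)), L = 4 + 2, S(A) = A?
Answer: -491646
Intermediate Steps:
L = 6
d(h) = 18 (d(h) = -(-3)*6 = -3*(-6) = 18)
K(X) = 2*X*(18 + X) (K(X) = (X + X)*(X + 18) = (2*X)*(18 + X) = 2*X*(18 + X))
(5*(-10))*7 - 1181*K(8) = (5*(-10))*7 - 2362*8*(18 + 8) = -50*7 - 2362*8*26 = -350 - 1181*416 = -350 - 491296 = -491646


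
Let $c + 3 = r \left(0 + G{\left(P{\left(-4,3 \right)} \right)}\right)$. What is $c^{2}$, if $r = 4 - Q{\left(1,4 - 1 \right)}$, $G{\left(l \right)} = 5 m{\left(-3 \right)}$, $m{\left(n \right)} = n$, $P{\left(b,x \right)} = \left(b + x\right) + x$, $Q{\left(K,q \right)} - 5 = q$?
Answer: $3249$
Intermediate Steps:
$Q{\left(K,q \right)} = 5 + q$
$P{\left(b,x \right)} = b + 2 x$
$G{\left(l \right)} = -15$ ($G{\left(l \right)} = 5 \left(-3\right) = -15$)
$r = -4$ ($r = 4 - \left(5 + \left(4 - 1\right)\right) = 4 - \left(5 + 3\right) = 4 - 8 = -4$)
$c = 57$ ($c = -3 - 4 \left(0 - 15\right) = -3 - -60 = -3 + 60 = 57$)
$c^{2} = 57^{2} = 3249$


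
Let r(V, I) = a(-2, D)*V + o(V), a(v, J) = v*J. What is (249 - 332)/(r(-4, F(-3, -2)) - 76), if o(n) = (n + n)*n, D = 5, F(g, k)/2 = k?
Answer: 83/4 ≈ 20.750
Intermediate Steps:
F(g, k) = 2*k
a(v, J) = J*v
o(n) = 2*n**2 (o(n) = (2*n)*n = 2*n**2)
r(V, I) = -10*V + 2*V**2 (r(V, I) = (5*(-2))*V + 2*V**2 = -10*V + 2*V**2)
(249 - 332)/(r(-4, F(-3, -2)) - 76) = (249 - 332)/(2*(-4)*(-5 - 4) - 76) = -83/(2*(-4)*(-9) - 76) = -83/(72 - 76) = -83/(-4) = -83*(-1/4) = 83/4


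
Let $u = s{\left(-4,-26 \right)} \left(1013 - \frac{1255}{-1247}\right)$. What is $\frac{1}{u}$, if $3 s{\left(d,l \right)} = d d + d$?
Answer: $\frac{1247}{5057864} \approx 0.00024655$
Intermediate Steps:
$s{\left(d,l \right)} = \frac{d}{3} + \frac{d^{2}}{3}$ ($s{\left(d,l \right)} = \frac{d d + d}{3} = \frac{d^{2} + d}{3} = \frac{d + d^{2}}{3} = \frac{d}{3} + \frac{d^{2}}{3}$)
$u = \frac{5057864}{1247}$ ($u = \frac{1}{3} \left(-4\right) \left(1 - 4\right) \left(1013 - \frac{1255}{-1247}\right) = \frac{1}{3} \left(-4\right) \left(-3\right) \left(1013 - - \frac{1255}{1247}\right) = 4 \left(1013 + \frac{1255}{1247}\right) = 4 \cdot \frac{1264466}{1247} = \frac{5057864}{1247} \approx 4056.0$)
$\frac{1}{u} = \frac{1}{\frac{5057864}{1247}} = \frac{1247}{5057864}$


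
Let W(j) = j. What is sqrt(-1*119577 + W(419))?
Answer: I*sqrt(119158) ≈ 345.19*I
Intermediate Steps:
sqrt(-1*119577 + W(419)) = sqrt(-1*119577 + 419) = sqrt(-119577 + 419) = sqrt(-119158) = I*sqrt(119158)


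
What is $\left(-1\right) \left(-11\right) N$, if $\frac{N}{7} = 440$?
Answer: $33880$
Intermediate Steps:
$N = 3080$ ($N = 7 \cdot 440 = 3080$)
$\left(-1\right) \left(-11\right) N = \left(-1\right) \left(-11\right) 3080 = 11 \cdot 3080 = 33880$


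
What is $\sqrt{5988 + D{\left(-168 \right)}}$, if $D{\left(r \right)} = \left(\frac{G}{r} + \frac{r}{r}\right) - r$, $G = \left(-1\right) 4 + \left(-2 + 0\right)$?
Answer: $\frac{\sqrt{1206779}}{14} \approx 78.467$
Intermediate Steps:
$G = -6$ ($G = -4 - 2 = -6$)
$D{\left(r \right)} = 1 - r - \frac{6}{r}$ ($D{\left(r \right)} = \left(- \frac{6}{r} + \frac{r}{r}\right) - r = \left(- \frac{6}{r} + 1\right) - r = \left(1 - \frac{6}{r}\right) - r = 1 - r - \frac{6}{r}$)
$\sqrt{5988 + D{\left(-168 \right)}} = \sqrt{5988 - \left(-169 - \frac{1}{28}\right)} = \sqrt{5988 + \left(1 + 168 - - \frac{1}{28}\right)} = \sqrt{5988 + \left(1 + 168 + \frac{1}{28}\right)} = \sqrt{5988 + \frac{4733}{28}} = \sqrt{\frac{172397}{28}} = \frac{\sqrt{1206779}}{14}$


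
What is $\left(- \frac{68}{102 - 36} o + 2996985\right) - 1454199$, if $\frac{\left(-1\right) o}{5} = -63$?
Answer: $\frac{16967076}{11} \approx 1.5425 \cdot 10^{6}$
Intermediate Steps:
$o = 315$ ($o = \left(-5\right) \left(-63\right) = 315$)
$\left(- \frac{68}{102 - 36} o + 2996985\right) - 1454199 = \left(- \frac{68}{102 - 36} \cdot 315 + 2996985\right) - 1454199 = \left(- \frac{68}{66} \cdot 315 + 2996985\right) - 1454199 = \left(\left(-68\right) \frac{1}{66} \cdot 315 + 2996985\right) - 1454199 = \left(\left(- \frac{34}{33}\right) 315 + 2996985\right) - 1454199 = \left(- \frac{3570}{11} + 2996985\right) - 1454199 = \frac{32963265}{11} - 1454199 = \frac{16967076}{11}$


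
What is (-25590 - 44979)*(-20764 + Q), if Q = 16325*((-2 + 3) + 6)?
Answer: -6598977759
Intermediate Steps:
Q = 114275 (Q = 16325*(1 + 6) = 16325*7 = 114275)
(-25590 - 44979)*(-20764 + Q) = (-25590 - 44979)*(-20764 + 114275) = -70569*93511 = -6598977759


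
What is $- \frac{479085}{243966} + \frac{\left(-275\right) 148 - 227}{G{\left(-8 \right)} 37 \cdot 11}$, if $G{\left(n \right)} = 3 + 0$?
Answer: $- \frac{3523253089}{99294162} \approx -35.483$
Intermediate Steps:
$G{\left(n \right)} = 3$
$- \frac{479085}{243966} + \frac{\left(-275\right) 148 - 227}{G{\left(-8 \right)} 37 \cdot 11} = - \frac{479085}{243966} + \frac{\left(-275\right) 148 - 227}{3 \cdot 37 \cdot 11} = \left(-479085\right) \frac{1}{243966} + \frac{-40700 - 227}{111 \cdot 11} = - \frac{159695}{81322} - \frac{40927}{1221} = - \frac{3523253089}{99294162}$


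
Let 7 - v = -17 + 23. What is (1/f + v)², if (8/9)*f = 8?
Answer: 100/81 ≈ 1.2346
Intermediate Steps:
f = 9 (f = (9/8)*8 = 9)
v = 1 (v = 7 - (-17 + 23) = 7 - 1*6 = 7 - 6 = 1)
(1/f + v)² = (1/9 + 1)² = (⅑ + 1)² = (10/9)² = 100/81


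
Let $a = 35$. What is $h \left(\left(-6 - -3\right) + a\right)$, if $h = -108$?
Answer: $-3456$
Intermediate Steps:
$h \left(\left(-6 - -3\right) + a\right) = - 108 \left(\left(-6 - -3\right) + 35\right) = - 108 \left(\left(-6 + 3\right) + 35\right) = - 108 \left(-3 + 35\right) = \left(-108\right) 32 = -3456$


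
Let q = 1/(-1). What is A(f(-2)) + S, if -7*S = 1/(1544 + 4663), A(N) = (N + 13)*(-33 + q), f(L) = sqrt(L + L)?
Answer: -19204459/43449 - 68*I ≈ -442.0 - 68.0*I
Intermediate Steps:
f(L) = sqrt(2)*sqrt(L) (f(L) = sqrt(2*L) = sqrt(2)*sqrt(L))
q = -1
A(N) = -442 - 34*N (A(N) = (N + 13)*(-33 - 1) = (13 + N)*(-34) = -442 - 34*N)
S = -1/43449 (S = -1/(7*(1544 + 4663)) = -1/7/6207 = -1/7*1/6207 = -1/43449 ≈ -2.3015e-5)
A(f(-2)) + S = (-442 - 34*sqrt(2)*sqrt(-2)) - 1/43449 = (-442 - 34*sqrt(2)*I*sqrt(2)) - 1/43449 = (-442 - 68*I) - 1/43449 = -19204459/43449 - 68*I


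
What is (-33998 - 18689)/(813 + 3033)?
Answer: -52687/3846 ≈ -13.699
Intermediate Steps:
(-33998 - 18689)/(813 + 3033) = -52687/3846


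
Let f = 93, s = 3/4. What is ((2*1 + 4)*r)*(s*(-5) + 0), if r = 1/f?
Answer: -15/62 ≈ -0.24194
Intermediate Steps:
s = ¾ (s = 3*(¼) = ¾ ≈ 0.75000)
r = 1/93 ≈ 0.010753
((2*1 + 4)*r)*(s*(-5) + 0) = ((2*1 + 4)*(1/93))*((¾)*(-5) + 0) = ((2 + 4)*(1/93))*(-15/4 + 0) = (6*(1/93))*(-15/4) = (2/31)*(-15/4) = -15/62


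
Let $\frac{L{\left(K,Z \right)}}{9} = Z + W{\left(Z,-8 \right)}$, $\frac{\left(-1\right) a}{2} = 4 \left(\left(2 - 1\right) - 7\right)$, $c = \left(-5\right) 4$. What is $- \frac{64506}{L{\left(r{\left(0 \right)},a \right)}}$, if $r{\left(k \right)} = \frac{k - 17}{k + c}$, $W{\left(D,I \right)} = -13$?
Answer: $- \frac{21502}{105} \approx -204.78$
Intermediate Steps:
$c = -20$
$r{\left(k \right)} = \frac{-17 + k}{-20 + k}$ ($r{\left(k \right)} = \frac{k - 17}{k - 20} = \frac{-17 + k}{-20 + k}$)
$a = 48$ ($a = - 2 \cdot 4 \left(\left(2 - 1\right) - 7\right) = - 2 \cdot 4 \left(1 - 7\right) = - 2 \cdot 4 \left(-6\right) = \left(-2\right) \left(-24\right) = 48$)
$L{\left(K,Z \right)} = -117 + 9 Z$ ($L{\left(K,Z \right)} = 9 \left(Z - 13\right) = 9 \left(-13 + Z\right) = -117 + 9 Z$)
$- \frac{64506}{L{\left(r{\left(0 \right)},a \right)}} = - \frac{64506}{-117 + 9 \cdot 48} = - \frac{64506}{-117 + 432} = - \frac{64506}{315} = \left(-64506\right) \frac{1}{315} = - \frac{21502}{105}$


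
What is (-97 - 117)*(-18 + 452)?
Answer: -92876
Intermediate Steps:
(-97 - 117)*(-18 + 452) = -214*434 = -92876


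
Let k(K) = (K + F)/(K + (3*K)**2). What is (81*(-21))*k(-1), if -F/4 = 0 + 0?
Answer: 1701/8 ≈ 212.63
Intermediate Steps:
F = 0 (F = -4*(0 + 0) = -4*0 = 0)
k(K) = K/(K + 9*K**2) (k(K) = (K + 0)/(K + (3*K)**2) = K/(K + 9*K**2))
(81*(-21))*k(-1) = (81*(-21))/(1 + 9*(-1)) = -1701/(1 - 9) = -1701/(-8) = -1701*(-1/8) = 1701/8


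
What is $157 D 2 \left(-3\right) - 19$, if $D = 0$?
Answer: $-19$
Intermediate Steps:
$157 D 2 \left(-3\right) - 19 = 157 \cdot 0 \cdot 2 \left(-3\right) - 19 = 157 \cdot 0 \left(-3\right) - 19 = 157 \cdot 0 - 19 = 0 - 19 = -19$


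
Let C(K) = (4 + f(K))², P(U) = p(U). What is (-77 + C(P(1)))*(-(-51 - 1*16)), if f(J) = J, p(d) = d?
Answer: -3484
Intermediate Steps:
P(U) = U
C(K) = (4 + K)²
(-77 + C(P(1)))*(-(-51 - 1*16)) = (-77 + (4 + 1)²)*(-(-51 - 1*16)) = (-77 + 5²)*(-(-51 - 16)) = (-77 + 25)*(-1*(-67)) = -52*67 = -3484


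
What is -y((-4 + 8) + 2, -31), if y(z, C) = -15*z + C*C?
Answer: -871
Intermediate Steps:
y(z, C) = C**2 - 15*z (y(z, C) = -15*z + C**2 = C**2 - 15*z)
-y((-4 + 8) + 2, -31) = -((-31)**2 - 15*((-4 + 8) + 2)) = -(961 - 15*(4 + 2)) = -(961 - 15*6) = -(961 - 90) = -1*871 = -871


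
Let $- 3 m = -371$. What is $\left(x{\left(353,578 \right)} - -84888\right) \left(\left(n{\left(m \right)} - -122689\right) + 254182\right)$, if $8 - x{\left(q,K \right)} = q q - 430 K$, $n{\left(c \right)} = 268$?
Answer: $78756805953$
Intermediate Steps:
$m = \frac{371}{3}$ ($m = \left(- \frac{1}{3}\right) \left(-371\right) = \frac{371}{3} \approx 123.67$)
$x{\left(q,K \right)} = 8 - q^{2} + 430 K$ ($x{\left(q,K \right)} = 8 - \left(q q - 430 K\right) = 8 - \left(q^{2} - 430 K\right) = 8 + \left(- q^{2} + 430 K\right) = 8 - q^{2} + 430 K$)
$\left(x{\left(353,578 \right)} - -84888\right) \left(\left(n{\left(m \right)} - -122689\right) + 254182\right) = \left(\left(8 - 353^{2} + 430 \cdot 578\right) - -84888\right) \left(\left(268 - -122689\right) + 254182\right) = \left(\left(8 - 124609 + 248540\right) + 84888\right) \left(\left(268 + 122689\right) + 254182\right) = \left(\left(8 - 124609 + 248540\right) + 84888\right) \left(122957 + 254182\right) = \left(123939 + 84888\right) 377139 = 208827 \cdot 377139 = 78756805953$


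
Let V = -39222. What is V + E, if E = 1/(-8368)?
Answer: -328209697/8368 ≈ -39222.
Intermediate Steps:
E = -1/8368 ≈ -0.00011950
V + E = -39222 - 1/8368 = -328209697/8368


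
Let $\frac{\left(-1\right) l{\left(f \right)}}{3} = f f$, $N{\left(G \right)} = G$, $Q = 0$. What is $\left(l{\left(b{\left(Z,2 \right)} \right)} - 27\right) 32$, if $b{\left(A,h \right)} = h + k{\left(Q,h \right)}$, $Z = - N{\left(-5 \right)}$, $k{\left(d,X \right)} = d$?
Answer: $-1248$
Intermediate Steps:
$Z = 5$ ($Z = \left(-1\right) \left(-5\right) = 5$)
$b{\left(A,h \right)} = h$ ($b{\left(A,h \right)} = h + 0 = h$)
$l{\left(f \right)} = - 3 f^{2}$ ($l{\left(f \right)} = - 3 f f = - 3 f^{2}$)
$\left(l{\left(b{\left(Z,2 \right)} \right)} - 27\right) 32 = \left(- 3 \cdot 2^{2} - 27\right) 32 = \left(\left(-3\right) 4 - 27\right) 32 = \left(-12 - 27\right) 32 = \left(-39\right) 32 = -1248$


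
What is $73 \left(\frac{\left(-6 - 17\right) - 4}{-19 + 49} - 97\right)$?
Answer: $- \frac{71467}{10} \approx -7146.7$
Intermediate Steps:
$73 \left(\frac{\left(-6 - 17\right) - 4}{-19 + 49} - 97\right) = 73 \left(\frac{-23 - 4}{30} - 97\right) = 73 \left(\left(-27\right) \frac{1}{30} - 97\right) = 73 \left(- \frac{9}{10} - 97\right) = 73 \left(- \frac{979}{10}\right) = - \frac{71467}{10}$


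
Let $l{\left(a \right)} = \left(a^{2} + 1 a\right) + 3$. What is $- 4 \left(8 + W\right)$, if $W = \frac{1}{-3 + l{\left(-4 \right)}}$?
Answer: $- \frac{97}{3} \approx -32.333$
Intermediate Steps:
$l{\left(a \right)} = 3 + a + a^{2}$ ($l{\left(a \right)} = \left(a^{2} + a\right) + 3 = \left(a + a^{2}\right) + 3 = 3 + a + a^{2}$)
$W = \frac{1}{12}$ ($W = \frac{1}{-3 + \left(3 - 4 + \left(-4\right)^{2}\right)} = \frac{1}{-3 + \left(3 - 4 + 16\right)} = \frac{1}{-3 + 15} = \frac{1}{12} \approx 0.083333$)
$- 4 \left(8 + W\right) = - 4 \left(8 + \frac{1}{12}\right) = \left(-4\right) \frac{97}{12} = - \frac{97}{3}$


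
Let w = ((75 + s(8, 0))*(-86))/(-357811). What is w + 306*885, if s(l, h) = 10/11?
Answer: 1065886837820/3935921 ≈ 2.7081e+5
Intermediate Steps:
s(l, h) = 10/11 (s(l, h) = 10*(1/11) = 10/11)
w = 71810/3935921 (w = ((75 + 10/11)*(-86))/(-357811) = ((835/11)*(-86))*(-1/357811) = -71810/11*(-1/357811) = 71810/3935921 ≈ 0.018245)
w + 306*885 = 71810/3935921 + 306*885 = 71810/3935921 + 270810 = 1065886837820/3935921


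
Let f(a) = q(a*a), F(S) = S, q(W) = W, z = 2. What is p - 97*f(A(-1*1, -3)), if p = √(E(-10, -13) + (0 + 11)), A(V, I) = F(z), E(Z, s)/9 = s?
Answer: -388 + I*√106 ≈ -388.0 + 10.296*I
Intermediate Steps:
E(Z, s) = 9*s
A(V, I) = 2
f(a) = a² (f(a) = a*a = a²)
p = I*√106 (p = √(9*(-13) + (0 + 11)) = √(-117 + 11) = √(-106) = I*√106 ≈ 10.296*I)
p - 97*f(A(-1*1, -3)) = I*√106 - 97*2² = I*√106 - 97*4 = I*√106 - 388 = -388 + I*√106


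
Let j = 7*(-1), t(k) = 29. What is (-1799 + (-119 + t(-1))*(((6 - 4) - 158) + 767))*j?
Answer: 397523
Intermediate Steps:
j = -7
(-1799 + (-119 + t(-1))*(((6 - 4) - 158) + 767))*j = (-1799 + (-119 + 29)*(((6 - 4) - 158) + 767))*(-7) = (-1799 - 90*((2 - 158) + 767))*(-7) = (-1799 - 90*(-156 + 767))*(-7) = (-1799 - 90*611)*(-7) = (-1799 - 54990)*(-7) = -56789*(-7) = 397523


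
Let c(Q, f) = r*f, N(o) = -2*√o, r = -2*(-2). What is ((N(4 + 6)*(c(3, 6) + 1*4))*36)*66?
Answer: -133056*√10 ≈ -4.2076e+5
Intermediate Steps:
r = 4
c(Q, f) = 4*f
((N(4 + 6)*(c(3, 6) + 1*4))*36)*66 = (((-2*√(4 + 6))*(4*6 + 1*4))*36)*66 = (((-2*√10)*(24 + 4))*36)*66 = ((-2*√10*28)*36)*66 = (-56*√10*36)*66 = -2016*√10*66 = -133056*√10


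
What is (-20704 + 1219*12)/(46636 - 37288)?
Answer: -1519/2337 ≈ -0.64998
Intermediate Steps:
(-20704 + 1219*12)/(46636 - 37288) = (-20704 + 14628)/9348 = -6076*1/9348 = -1519/2337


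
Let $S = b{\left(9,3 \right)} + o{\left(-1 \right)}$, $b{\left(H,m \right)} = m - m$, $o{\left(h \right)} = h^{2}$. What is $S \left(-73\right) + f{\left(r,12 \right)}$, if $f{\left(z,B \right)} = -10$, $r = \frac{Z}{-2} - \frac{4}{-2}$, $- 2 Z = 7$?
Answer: $-83$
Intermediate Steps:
$Z = - \frac{7}{2}$ ($Z = \left(- \frac{1}{2}\right) 7 = - \frac{7}{2} \approx -3.5$)
$b{\left(H,m \right)} = 0$
$r = \frac{15}{4}$ ($r = - \frac{7}{2 \left(-2\right)} - \frac{4}{-2} = \left(- \frac{7}{2}\right) \left(- \frac{1}{2}\right) - -2 = \frac{7}{4} + 2 = \frac{15}{4} \approx 3.75$)
$S = 1$ ($S = 0 + \left(-1\right)^{2} = 0 + 1 = 1$)
$S \left(-73\right) + f{\left(r,12 \right)} = 1 \left(-73\right) - 10 = -73 - 10 = -83$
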